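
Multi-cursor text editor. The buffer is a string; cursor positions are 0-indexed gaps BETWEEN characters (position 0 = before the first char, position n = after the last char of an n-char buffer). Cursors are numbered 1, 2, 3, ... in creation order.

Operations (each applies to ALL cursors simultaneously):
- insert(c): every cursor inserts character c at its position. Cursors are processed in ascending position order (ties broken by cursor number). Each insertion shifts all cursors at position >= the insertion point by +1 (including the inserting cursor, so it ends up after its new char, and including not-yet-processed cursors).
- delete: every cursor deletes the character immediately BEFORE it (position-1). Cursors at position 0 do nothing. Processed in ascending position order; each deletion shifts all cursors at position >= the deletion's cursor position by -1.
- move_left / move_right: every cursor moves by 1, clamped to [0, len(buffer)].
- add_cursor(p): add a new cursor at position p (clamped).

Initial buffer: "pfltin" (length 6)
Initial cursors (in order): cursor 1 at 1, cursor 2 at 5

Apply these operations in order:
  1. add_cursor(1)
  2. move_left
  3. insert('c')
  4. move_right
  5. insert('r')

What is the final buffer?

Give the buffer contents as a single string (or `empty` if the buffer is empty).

Answer: ccprrfltcirn

Derivation:
After op 1 (add_cursor(1)): buffer="pfltin" (len 6), cursors c1@1 c3@1 c2@5, authorship ......
After op 2 (move_left): buffer="pfltin" (len 6), cursors c1@0 c3@0 c2@4, authorship ......
After op 3 (insert('c')): buffer="ccpfltcin" (len 9), cursors c1@2 c3@2 c2@7, authorship 13....2..
After op 4 (move_right): buffer="ccpfltcin" (len 9), cursors c1@3 c3@3 c2@8, authorship 13....2..
After op 5 (insert('r')): buffer="ccprrfltcirn" (len 12), cursors c1@5 c3@5 c2@11, authorship 13.13...2.2.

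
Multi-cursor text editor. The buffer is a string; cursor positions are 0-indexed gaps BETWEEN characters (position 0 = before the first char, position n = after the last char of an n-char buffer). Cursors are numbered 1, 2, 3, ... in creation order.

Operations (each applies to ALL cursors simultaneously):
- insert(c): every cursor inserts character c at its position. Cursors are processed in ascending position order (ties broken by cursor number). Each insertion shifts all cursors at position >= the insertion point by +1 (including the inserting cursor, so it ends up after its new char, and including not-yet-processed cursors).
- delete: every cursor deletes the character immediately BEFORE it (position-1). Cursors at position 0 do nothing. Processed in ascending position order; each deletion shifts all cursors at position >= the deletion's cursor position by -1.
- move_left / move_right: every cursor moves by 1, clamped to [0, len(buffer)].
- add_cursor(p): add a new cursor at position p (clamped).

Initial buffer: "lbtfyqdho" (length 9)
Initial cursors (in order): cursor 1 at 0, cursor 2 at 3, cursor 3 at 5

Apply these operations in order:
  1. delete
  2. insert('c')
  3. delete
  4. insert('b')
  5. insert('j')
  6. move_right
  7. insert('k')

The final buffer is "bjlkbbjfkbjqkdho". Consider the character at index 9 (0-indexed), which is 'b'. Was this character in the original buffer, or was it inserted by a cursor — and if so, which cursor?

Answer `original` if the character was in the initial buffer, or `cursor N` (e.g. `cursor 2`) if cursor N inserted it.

Answer: cursor 3

Derivation:
After op 1 (delete): buffer="lbfqdho" (len 7), cursors c1@0 c2@2 c3@3, authorship .......
After op 2 (insert('c')): buffer="clbcfcqdho" (len 10), cursors c1@1 c2@4 c3@6, authorship 1..2.3....
After op 3 (delete): buffer="lbfqdho" (len 7), cursors c1@0 c2@2 c3@3, authorship .......
After op 4 (insert('b')): buffer="blbbfbqdho" (len 10), cursors c1@1 c2@4 c3@6, authorship 1..2.3....
After op 5 (insert('j')): buffer="bjlbbjfbjqdho" (len 13), cursors c1@2 c2@6 c3@9, authorship 11..22.33....
After op 6 (move_right): buffer="bjlbbjfbjqdho" (len 13), cursors c1@3 c2@7 c3@10, authorship 11..22.33....
After op 7 (insert('k')): buffer="bjlkbbjfkbjqkdho" (len 16), cursors c1@4 c2@9 c3@13, authorship 11.1.22.233.3...
Authorship (.=original, N=cursor N): 1 1 . 1 . 2 2 . 2 3 3 . 3 . . .
Index 9: author = 3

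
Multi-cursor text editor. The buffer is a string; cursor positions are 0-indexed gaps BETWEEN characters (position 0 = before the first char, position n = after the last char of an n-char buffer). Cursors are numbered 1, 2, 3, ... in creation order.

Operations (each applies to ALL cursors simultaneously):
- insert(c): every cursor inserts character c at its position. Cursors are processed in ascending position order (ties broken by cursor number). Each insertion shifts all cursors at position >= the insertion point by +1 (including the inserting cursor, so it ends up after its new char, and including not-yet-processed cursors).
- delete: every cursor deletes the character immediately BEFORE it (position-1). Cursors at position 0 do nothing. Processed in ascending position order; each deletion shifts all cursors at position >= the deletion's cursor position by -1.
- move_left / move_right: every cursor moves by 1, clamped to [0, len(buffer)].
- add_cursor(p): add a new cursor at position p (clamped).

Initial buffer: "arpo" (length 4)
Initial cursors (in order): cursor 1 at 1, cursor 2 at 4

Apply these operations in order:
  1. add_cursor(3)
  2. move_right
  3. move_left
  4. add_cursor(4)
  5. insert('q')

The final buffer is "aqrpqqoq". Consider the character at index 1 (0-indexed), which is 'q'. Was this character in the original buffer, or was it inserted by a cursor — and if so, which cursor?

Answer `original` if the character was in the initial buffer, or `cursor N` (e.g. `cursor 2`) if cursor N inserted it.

After op 1 (add_cursor(3)): buffer="arpo" (len 4), cursors c1@1 c3@3 c2@4, authorship ....
After op 2 (move_right): buffer="arpo" (len 4), cursors c1@2 c2@4 c3@4, authorship ....
After op 3 (move_left): buffer="arpo" (len 4), cursors c1@1 c2@3 c3@3, authorship ....
After op 4 (add_cursor(4)): buffer="arpo" (len 4), cursors c1@1 c2@3 c3@3 c4@4, authorship ....
After op 5 (insert('q')): buffer="aqrpqqoq" (len 8), cursors c1@2 c2@6 c3@6 c4@8, authorship .1..23.4
Authorship (.=original, N=cursor N): . 1 . . 2 3 . 4
Index 1: author = 1

Answer: cursor 1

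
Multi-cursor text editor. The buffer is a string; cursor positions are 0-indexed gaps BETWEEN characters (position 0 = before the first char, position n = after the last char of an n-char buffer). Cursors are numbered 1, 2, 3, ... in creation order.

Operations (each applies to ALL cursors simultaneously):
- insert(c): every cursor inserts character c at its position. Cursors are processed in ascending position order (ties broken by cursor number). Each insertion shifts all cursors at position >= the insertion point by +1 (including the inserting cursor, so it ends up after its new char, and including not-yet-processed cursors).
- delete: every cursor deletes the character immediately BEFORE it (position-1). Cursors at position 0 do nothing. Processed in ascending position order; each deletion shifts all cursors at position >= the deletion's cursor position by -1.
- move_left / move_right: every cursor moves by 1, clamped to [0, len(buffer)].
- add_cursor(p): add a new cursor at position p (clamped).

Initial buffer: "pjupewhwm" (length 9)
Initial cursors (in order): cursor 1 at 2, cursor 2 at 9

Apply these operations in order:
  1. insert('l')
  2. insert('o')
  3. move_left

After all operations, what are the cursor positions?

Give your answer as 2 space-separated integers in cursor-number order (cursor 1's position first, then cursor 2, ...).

After op 1 (insert('l')): buffer="pjlupewhwml" (len 11), cursors c1@3 c2@11, authorship ..1.......2
After op 2 (insert('o')): buffer="pjloupewhwmlo" (len 13), cursors c1@4 c2@13, authorship ..11.......22
After op 3 (move_left): buffer="pjloupewhwmlo" (len 13), cursors c1@3 c2@12, authorship ..11.......22

Answer: 3 12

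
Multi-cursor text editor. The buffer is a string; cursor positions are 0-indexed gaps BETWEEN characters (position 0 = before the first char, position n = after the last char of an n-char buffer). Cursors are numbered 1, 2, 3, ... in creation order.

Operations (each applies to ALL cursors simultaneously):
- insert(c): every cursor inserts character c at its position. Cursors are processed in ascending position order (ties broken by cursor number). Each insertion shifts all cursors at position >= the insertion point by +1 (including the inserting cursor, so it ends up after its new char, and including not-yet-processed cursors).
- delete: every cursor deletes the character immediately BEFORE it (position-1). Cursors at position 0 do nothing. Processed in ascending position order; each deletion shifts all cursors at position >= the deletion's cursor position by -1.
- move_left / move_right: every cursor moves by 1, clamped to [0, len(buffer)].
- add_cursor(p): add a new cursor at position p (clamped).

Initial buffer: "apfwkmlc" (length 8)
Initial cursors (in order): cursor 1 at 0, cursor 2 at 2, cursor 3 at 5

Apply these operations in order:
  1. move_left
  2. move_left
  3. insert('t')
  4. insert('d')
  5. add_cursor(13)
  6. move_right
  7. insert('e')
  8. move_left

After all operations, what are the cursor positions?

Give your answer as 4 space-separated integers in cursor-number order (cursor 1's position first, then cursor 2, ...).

After op 1 (move_left): buffer="apfwkmlc" (len 8), cursors c1@0 c2@1 c3@4, authorship ........
After op 2 (move_left): buffer="apfwkmlc" (len 8), cursors c1@0 c2@0 c3@3, authorship ........
After op 3 (insert('t')): buffer="ttapftwkmlc" (len 11), cursors c1@2 c2@2 c3@6, authorship 12...3.....
After op 4 (insert('d')): buffer="ttddapftdwkmlc" (len 14), cursors c1@4 c2@4 c3@9, authorship 1212...33.....
After op 5 (add_cursor(13)): buffer="ttddapftdwkmlc" (len 14), cursors c1@4 c2@4 c3@9 c4@13, authorship 1212...33.....
After op 6 (move_right): buffer="ttddapftdwkmlc" (len 14), cursors c1@5 c2@5 c3@10 c4@14, authorship 1212...33.....
After op 7 (insert('e')): buffer="ttddaeepftdwekmlce" (len 18), cursors c1@7 c2@7 c3@13 c4@18, authorship 1212.12..33.3....4
After op 8 (move_left): buffer="ttddaeepftdwekmlce" (len 18), cursors c1@6 c2@6 c3@12 c4@17, authorship 1212.12..33.3....4

Answer: 6 6 12 17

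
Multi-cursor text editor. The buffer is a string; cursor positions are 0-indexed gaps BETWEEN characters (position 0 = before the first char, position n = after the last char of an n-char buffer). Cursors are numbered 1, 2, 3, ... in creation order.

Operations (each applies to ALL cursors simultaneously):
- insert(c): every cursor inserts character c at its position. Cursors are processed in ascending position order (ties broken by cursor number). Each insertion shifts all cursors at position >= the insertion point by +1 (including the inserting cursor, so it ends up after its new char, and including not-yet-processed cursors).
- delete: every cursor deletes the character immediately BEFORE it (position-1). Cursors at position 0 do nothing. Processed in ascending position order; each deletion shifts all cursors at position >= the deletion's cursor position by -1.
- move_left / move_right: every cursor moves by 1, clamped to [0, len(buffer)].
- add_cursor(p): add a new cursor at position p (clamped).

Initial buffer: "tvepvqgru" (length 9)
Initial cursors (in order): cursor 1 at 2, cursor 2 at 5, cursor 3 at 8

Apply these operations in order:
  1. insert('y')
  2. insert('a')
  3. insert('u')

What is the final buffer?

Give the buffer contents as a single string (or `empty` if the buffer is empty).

After op 1 (insert('y')): buffer="tvyepvyqgryu" (len 12), cursors c1@3 c2@7 c3@11, authorship ..1...2...3.
After op 2 (insert('a')): buffer="tvyaepvyaqgryau" (len 15), cursors c1@4 c2@9 c3@14, authorship ..11...22...33.
After op 3 (insert('u')): buffer="tvyauepvyauqgryauu" (len 18), cursors c1@5 c2@11 c3@17, authorship ..111...222...333.

Answer: tvyauepvyauqgryauu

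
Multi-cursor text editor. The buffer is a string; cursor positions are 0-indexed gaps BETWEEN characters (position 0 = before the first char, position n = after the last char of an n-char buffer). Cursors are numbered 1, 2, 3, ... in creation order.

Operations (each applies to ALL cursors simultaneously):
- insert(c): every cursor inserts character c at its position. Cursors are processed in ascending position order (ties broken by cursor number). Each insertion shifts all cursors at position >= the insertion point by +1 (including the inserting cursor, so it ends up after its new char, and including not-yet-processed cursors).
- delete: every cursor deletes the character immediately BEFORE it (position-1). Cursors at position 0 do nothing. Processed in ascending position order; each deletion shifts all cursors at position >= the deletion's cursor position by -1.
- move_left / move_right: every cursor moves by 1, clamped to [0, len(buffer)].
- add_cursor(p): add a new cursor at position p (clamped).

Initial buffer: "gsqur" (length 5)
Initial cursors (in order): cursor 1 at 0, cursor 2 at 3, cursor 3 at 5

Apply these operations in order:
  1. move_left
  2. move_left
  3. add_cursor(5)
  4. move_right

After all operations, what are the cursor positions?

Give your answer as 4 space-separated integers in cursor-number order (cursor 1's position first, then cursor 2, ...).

Answer: 1 2 4 5

Derivation:
After op 1 (move_left): buffer="gsqur" (len 5), cursors c1@0 c2@2 c3@4, authorship .....
After op 2 (move_left): buffer="gsqur" (len 5), cursors c1@0 c2@1 c3@3, authorship .....
After op 3 (add_cursor(5)): buffer="gsqur" (len 5), cursors c1@0 c2@1 c3@3 c4@5, authorship .....
After op 4 (move_right): buffer="gsqur" (len 5), cursors c1@1 c2@2 c3@4 c4@5, authorship .....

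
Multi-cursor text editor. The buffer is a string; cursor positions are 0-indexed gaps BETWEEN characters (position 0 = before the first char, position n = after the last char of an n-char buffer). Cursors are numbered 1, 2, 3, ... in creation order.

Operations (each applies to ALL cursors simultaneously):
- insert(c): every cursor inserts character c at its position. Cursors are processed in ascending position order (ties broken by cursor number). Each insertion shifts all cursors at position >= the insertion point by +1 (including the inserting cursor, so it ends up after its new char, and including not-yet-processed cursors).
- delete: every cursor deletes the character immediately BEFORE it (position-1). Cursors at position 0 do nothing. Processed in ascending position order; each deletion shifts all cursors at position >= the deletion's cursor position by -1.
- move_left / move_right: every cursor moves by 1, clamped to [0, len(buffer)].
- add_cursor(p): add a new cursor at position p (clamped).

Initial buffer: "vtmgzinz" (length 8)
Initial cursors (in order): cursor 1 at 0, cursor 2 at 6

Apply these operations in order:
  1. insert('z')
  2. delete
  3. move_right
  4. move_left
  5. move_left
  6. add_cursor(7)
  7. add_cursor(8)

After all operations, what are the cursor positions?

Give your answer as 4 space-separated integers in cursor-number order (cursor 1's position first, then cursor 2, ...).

After op 1 (insert('z')): buffer="zvtmgziznz" (len 10), cursors c1@1 c2@8, authorship 1......2..
After op 2 (delete): buffer="vtmgzinz" (len 8), cursors c1@0 c2@6, authorship ........
After op 3 (move_right): buffer="vtmgzinz" (len 8), cursors c1@1 c2@7, authorship ........
After op 4 (move_left): buffer="vtmgzinz" (len 8), cursors c1@0 c2@6, authorship ........
After op 5 (move_left): buffer="vtmgzinz" (len 8), cursors c1@0 c2@5, authorship ........
After op 6 (add_cursor(7)): buffer="vtmgzinz" (len 8), cursors c1@0 c2@5 c3@7, authorship ........
After op 7 (add_cursor(8)): buffer="vtmgzinz" (len 8), cursors c1@0 c2@5 c3@7 c4@8, authorship ........

Answer: 0 5 7 8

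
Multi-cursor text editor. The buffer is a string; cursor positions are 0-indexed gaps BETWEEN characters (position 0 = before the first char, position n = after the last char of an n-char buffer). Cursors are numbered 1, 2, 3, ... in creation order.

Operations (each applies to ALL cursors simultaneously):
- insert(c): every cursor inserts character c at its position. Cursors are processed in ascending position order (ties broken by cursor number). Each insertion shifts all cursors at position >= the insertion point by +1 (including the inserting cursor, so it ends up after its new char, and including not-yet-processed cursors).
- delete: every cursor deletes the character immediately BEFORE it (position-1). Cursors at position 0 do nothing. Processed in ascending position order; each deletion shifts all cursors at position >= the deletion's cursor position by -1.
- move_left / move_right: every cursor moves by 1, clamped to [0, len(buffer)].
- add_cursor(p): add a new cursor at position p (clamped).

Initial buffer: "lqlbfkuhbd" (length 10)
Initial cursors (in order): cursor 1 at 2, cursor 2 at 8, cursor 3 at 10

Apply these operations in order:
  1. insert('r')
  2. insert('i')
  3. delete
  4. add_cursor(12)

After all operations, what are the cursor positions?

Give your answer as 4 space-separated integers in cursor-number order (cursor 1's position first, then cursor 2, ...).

After op 1 (insert('r')): buffer="lqrlbfkuhrbdr" (len 13), cursors c1@3 c2@10 c3@13, authorship ..1......2..3
After op 2 (insert('i')): buffer="lqrilbfkuhribdri" (len 16), cursors c1@4 c2@12 c3@16, authorship ..11......22..33
After op 3 (delete): buffer="lqrlbfkuhrbdr" (len 13), cursors c1@3 c2@10 c3@13, authorship ..1......2..3
After op 4 (add_cursor(12)): buffer="lqrlbfkuhrbdr" (len 13), cursors c1@3 c2@10 c4@12 c3@13, authorship ..1......2..3

Answer: 3 10 13 12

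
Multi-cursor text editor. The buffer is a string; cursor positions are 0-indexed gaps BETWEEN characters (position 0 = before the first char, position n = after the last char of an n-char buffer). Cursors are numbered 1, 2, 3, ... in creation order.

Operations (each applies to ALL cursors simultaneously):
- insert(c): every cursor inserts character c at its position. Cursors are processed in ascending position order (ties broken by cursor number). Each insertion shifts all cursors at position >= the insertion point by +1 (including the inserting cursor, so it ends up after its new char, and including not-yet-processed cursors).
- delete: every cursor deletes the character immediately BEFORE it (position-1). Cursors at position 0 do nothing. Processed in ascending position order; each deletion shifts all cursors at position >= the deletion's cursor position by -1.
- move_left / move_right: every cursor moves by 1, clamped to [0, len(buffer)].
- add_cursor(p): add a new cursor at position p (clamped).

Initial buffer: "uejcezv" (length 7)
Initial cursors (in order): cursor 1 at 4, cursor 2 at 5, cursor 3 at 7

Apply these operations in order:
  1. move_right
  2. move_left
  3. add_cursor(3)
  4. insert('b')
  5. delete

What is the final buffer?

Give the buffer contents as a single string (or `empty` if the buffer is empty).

Answer: uejcezv

Derivation:
After op 1 (move_right): buffer="uejcezv" (len 7), cursors c1@5 c2@6 c3@7, authorship .......
After op 2 (move_left): buffer="uejcezv" (len 7), cursors c1@4 c2@5 c3@6, authorship .......
After op 3 (add_cursor(3)): buffer="uejcezv" (len 7), cursors c4@3 c1@4 c2@5 c3@6, authorship .......
After op 4 (insert('b')): buffer="uejbcbebzbv" (len 11), cursors c4@4 c1@6 c2@8 c3@10, authorship ...4.1.2.3.
After op 5 (delete): buffer="uejcezv" (len 7), cursors c4@3 c1@4 c2@5 c3@6, authorship .......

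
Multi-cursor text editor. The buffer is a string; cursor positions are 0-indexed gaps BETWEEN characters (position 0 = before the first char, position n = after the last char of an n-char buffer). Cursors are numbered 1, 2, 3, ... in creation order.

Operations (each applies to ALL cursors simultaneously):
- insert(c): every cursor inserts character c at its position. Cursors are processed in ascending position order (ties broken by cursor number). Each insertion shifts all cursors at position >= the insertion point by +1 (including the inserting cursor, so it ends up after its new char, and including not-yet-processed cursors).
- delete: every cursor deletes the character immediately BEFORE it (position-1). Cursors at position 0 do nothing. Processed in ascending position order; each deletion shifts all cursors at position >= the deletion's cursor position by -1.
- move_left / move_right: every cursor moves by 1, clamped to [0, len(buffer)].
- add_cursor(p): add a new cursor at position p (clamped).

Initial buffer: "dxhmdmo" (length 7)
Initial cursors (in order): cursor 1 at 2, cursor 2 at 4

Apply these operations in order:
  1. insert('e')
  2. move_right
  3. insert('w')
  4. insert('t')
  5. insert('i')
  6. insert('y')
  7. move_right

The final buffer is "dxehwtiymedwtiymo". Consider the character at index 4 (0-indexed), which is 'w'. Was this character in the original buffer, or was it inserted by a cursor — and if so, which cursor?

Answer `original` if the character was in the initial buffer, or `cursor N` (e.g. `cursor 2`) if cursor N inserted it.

Answer: cursor 1

Derivation:
After op 1 (insert('e')): buffer="dxehmedmo" (len 9), cursors c1@3 c2@6, authorship ..1..2...
After op 2 (move_right): buffer="dxehmedmo" (len 9), cursors c1@4 c2@7, authorship ..1..2...
After op 3 (insert('w')): buffer="dxehwmedwmo" (len 11), cursors c1@5 c2@9, authorship ..1.1.2.2..
After op 4 (insert('t')): buffer="dxehwtmedwtmo" (len 13), cursors c1@6 c2@11, authorship ..1.11.2.22..
After op 5 (insert('i')): buffer="dxehwtimedwtimo" (len 15), cursors c1@7 c2@13, authorship ..1.111.2.222..
After op 6 (insert('y')): buffer="dxehwtiymedwtiymo" (len 17), cursors c1@8 c2@15, authorship ..1.1111.2.2222..
After op 7 (move_right): buffer="dxehwtiymedwtiymo" (len 17), cursors c1@9 c2@16, authorship ..1.1111.2.2222..
Authorship (.=original, N=cursor N): . . 1 . 1 1 1 1 . 2 . 2 2 2 2 . .
Index 4: author = 1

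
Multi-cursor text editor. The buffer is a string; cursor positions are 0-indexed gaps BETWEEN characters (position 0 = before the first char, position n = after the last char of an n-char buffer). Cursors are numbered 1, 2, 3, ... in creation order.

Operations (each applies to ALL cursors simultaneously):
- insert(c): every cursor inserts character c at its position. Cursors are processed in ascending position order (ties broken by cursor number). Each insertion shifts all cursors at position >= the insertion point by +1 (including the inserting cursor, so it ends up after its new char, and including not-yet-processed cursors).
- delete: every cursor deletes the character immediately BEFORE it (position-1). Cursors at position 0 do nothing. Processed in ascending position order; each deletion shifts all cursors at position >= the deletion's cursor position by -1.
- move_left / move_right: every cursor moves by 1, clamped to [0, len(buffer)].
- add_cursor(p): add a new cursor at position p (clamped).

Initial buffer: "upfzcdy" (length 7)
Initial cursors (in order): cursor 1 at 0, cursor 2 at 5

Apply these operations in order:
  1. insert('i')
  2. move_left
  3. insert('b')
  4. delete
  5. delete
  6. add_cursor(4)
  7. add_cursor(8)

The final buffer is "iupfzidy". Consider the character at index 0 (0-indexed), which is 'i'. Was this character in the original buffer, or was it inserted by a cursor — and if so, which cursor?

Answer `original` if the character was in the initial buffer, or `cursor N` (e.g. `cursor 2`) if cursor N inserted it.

After op 1 (insert('i')): buffer="iupfzcidy" (len 9), cursors c1@1 c2@7, authorship 1.....2..
After op 2 (move_left): buffer="iupfzcidy" (len 9), cursors c1@0 c2@6, authorship 1.....2..
After op 3 (insert('b')): buffer="biupfzcbidy" (len 11), cursors c1@1 c2@8, authorship 11.....22..
After op 4 (delete): buffer="iupfzcidy" (len 9), cursors c1@0 c2@6, authorship 1.....2..
After op 5 (delete): buffer="iupfzidy" (len 8), cursors c1@0 c2@5, authorship 1....2..
After op 6 (add_cursor(4)): buffer="iupfzidy" (len 8), cursors c1@0 c3@4 c2@5, authorship 1....2..
After op 7 (add_cursor(8)): buffer="iupfzidy" (len 8), cursors c1@0 c3@4 c2@5 c4@8, authorship 1....2..
Authorship (.=original, N=cursor N): 1 . . . . 2 . .
Index 0: author = 1

Answer: cursor 1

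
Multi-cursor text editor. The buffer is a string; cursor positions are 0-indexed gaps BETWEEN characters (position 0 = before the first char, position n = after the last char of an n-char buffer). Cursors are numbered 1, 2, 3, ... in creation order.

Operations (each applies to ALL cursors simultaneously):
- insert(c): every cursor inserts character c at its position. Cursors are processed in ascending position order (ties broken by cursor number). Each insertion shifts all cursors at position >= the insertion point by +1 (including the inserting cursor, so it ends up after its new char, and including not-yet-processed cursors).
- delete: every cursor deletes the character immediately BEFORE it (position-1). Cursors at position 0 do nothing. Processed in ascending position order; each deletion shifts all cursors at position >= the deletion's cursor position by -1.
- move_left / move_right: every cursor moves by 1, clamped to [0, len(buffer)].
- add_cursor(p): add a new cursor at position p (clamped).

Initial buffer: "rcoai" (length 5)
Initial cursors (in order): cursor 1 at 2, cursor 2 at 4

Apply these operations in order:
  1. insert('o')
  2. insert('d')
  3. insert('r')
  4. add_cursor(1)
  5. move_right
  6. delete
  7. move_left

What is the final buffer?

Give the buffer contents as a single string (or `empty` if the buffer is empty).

Answer: rodraodr

Derivation:
After op 1 (insert('o')): buffer="rcooaoi" (len 7), cursors c1@3 c2@6, authorship ..1..2.
After op 2 (insert('d')): buffer="rcodoaodi" (len 9), cursors c1@4 c2@8, authorship ..11..22.
After op 3 (insert('r')): buffer="rcodroaodri" (len 11), cursors c1@5 c2@10, authorship ..111..222.
After op 4 (add_cursor(1)): buffer="rcodroaodri" (len 11), cursors c3@1 c1@5 c2@10, authorship ..111..222.
After op 5 (move_right): buffer="rcodroaodri" (len 11), cursors c3@2 c1@6 c2@11, authorship ..111..222.
After op 6 (delete): buffer="rodraodr" (len 8), cursors c3@1 c1@4 c2@8, authorship .111.222
After op 7 (move_left): buffer="rodraodr" (len 8), cursors c3@0 c1@3 c2@7, authorship .111.222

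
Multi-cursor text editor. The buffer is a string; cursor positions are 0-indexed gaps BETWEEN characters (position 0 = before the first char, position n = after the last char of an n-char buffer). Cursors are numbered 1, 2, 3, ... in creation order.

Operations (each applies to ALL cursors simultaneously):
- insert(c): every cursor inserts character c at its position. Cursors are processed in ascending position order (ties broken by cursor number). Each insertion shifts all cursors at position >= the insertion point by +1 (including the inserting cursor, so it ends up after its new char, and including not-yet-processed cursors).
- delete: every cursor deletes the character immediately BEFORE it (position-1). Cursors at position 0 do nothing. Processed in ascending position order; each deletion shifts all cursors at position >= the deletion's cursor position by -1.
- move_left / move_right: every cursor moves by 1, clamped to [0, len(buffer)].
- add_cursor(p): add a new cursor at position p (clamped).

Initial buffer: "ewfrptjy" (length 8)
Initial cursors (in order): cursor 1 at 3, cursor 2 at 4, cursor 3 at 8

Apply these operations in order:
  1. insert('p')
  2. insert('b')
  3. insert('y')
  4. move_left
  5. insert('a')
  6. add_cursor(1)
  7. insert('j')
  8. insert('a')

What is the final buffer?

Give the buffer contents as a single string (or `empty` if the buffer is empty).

After op 1 (insert('p')): buffer="ewfprpptjyp" (len 11), cursors c1@4 c2@6 c3@11, authorship ...1.2....3
After op 2 (insert('b')): buffer="ewfpbrpbptjypb" (len 14), cursors c1@5 c2@8 c3@14, authorship ...11.22....33
After op 3 (insert('y')): buffer="ewfpbyrpbyptjypby" (len 17), cursors c1@6 c2@10 c3@17, authorship ...111.222....333
After op 4 (move_left): buffer="ewfpbyrpbyptjypby" (len 17), cursors c1@5 c2@9 c3@16, authorship ...111.222....333
After op 5 (insert('a')): buffer="ewfpbayrpbayptjypbay" (len 20), cursors c1@6 c2@11 c3@19, authorship ...1111.2222....3333
After op 6 (add_cursor(1)): buffer="ewfpbayrpbayptjypbay" (len 20), cursors c4@1 c1@6 c2@11 c3@19, authorship ...1111.2222....3333
After op 7 (insert('j')): buffer="ejwfpbajyrpbajyptjypbajy" (len 24), cursors c4@2 c1@8 c2@14 c3@23, authorship .4..11111.22222....33333
After op 8 (insert('a')): buffer="ejawfpbajayrpbajayptjypbajay" (len 28), cursors c4@3 c1@10 c2@17 c3@27, authorship .44..111111.222222....333333

Answer: ejawfpbajayrpbajayptjypbajay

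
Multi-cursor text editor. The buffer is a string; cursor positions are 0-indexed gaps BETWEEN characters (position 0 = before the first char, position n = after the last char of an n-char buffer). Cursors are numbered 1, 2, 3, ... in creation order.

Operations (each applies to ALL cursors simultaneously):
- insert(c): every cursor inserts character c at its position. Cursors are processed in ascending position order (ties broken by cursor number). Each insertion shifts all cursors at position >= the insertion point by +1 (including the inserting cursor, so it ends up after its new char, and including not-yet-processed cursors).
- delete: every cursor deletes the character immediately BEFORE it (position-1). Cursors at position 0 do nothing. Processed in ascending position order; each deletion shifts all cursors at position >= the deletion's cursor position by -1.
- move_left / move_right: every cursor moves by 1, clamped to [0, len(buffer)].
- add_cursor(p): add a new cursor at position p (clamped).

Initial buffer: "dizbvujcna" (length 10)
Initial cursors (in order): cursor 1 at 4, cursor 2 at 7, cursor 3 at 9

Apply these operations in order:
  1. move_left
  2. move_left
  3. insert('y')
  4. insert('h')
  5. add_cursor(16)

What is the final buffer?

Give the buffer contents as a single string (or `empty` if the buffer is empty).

Answer: diyhzbvyhujyhcna

Derivation:
After op 1 (move_left): buffer="dizbvujcna" (len 10), cursors c1@3 c2@6 c3@8, authorship ..........
After op 2 (move_left): buffer="dizbvujcna" (len 10), cursors c1@2 c2@5 c3@7, authorship ..........
After op 3 (insert('y')): buffer="diyzbvyujycna" (len 13), cursors c1@3 c2@7 c3@10, authorship ..1...2..3...
After op 4 (insert('h')): buffer="diyhzbvyhujyhcna" (len 16), cursors c1@4 c2@9 c3@13, authorship ..11...22..33...
After op 5 (add_cursor(16)): buffer="diyhzbvyhujyhcna" (len 16), cursors c1@4 c2@9 c3@13 c4@16, authorship ..11...22..33...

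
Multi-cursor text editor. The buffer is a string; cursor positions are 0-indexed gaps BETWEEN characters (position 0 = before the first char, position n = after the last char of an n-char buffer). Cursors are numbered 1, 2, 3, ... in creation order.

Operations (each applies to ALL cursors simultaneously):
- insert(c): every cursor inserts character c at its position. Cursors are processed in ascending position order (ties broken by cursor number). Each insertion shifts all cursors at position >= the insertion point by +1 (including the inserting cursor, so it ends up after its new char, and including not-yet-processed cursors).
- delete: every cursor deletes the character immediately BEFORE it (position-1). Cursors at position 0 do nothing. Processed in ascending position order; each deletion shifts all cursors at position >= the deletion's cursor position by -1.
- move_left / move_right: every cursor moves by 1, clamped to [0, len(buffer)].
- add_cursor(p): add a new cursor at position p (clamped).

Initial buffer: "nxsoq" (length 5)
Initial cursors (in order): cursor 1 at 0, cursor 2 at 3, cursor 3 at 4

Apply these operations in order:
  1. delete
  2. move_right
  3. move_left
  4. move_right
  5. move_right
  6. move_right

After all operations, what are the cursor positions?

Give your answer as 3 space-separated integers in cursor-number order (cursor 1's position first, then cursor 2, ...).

Answer: 3 3 3

Derivation:
After op 1 (delete): buffer="nxq" (len 3), cursors c1@0 c2@2 c3@2, authorship ...
After op 2 (move_right): buffer="nxq" (len 3), cursors c1@1 c2@3 c3@3, authorship ...
After op 3 (move_left): buffer="nxq" (len 3), cursors c1@0 c2@2 c3@2, authorship ...
After op 4 (move_right): buffer="nxq" (len 3), cursors c1@1 c2@3 c3@3, authorship ...
After op 5 (move_right): buffer="nxq" (len 3), cursors c1@2 c2@3 c3@3, authorship ...
After op 6 (move_right): buffer="nxq" (len 3), cursors c1@3 c2@3 c3@3, authorship ...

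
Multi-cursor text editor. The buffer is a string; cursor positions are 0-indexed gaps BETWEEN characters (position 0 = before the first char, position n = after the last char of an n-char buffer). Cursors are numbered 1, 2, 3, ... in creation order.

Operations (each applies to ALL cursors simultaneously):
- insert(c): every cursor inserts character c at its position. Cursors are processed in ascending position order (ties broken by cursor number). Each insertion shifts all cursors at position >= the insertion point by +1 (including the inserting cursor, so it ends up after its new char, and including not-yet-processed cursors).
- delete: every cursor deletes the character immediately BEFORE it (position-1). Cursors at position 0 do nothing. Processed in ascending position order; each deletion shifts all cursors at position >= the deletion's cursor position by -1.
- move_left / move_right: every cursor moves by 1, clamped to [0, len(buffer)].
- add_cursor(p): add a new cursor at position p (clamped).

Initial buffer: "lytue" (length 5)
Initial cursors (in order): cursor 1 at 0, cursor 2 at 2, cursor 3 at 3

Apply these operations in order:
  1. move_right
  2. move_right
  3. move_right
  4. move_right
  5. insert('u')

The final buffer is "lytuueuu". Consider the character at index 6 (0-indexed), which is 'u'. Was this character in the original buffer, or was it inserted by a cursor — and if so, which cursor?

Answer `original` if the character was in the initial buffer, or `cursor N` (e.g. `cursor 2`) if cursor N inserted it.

Answer: cursor 2

Derivation:
After op 1 (move_right): buffer="lytue" (len 5), cursors c1@1 c2@3 c3@4, authorship .....
After op 2 (move_right): buffer="lytue" (len 5), cursors c1@2 c2@4 c3@5, authorship .....
After op 3 (move_right): buffer="lytue" (len 5), cursors c1@3 c2@5 c3@5, authorship .....
After op 4 (move_right): buffer="lytue" (len 5), cursors c1@4 c2@5 c3@5, authorship .....
After op 5 (insert('u')): buffer="lytuueuu" (len 8), cursors c1@5 c2@8 c3@8, authorship ....1.23
Authorship (.=original, N=cursor N): . . . . 1 . 2 3
Index 6: author = 2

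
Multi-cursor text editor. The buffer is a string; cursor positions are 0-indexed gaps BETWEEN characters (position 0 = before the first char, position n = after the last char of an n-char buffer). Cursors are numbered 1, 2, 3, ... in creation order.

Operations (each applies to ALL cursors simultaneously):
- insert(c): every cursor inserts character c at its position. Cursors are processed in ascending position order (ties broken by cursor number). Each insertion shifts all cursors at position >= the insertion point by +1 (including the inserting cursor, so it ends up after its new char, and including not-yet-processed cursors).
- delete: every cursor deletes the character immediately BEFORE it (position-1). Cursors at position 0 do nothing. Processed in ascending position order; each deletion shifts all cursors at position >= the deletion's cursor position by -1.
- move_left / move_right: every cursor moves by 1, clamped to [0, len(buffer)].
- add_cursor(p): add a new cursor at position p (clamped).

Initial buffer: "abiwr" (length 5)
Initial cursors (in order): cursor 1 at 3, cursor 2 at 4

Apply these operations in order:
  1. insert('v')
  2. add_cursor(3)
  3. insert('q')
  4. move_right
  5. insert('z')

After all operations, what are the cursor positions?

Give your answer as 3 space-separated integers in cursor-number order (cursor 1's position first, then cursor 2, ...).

After op 1 (insert('v')): buffer="abivwvr" (len 7), cursors c1@4 c2@6, authorship ...1.2.
After op 2 (add_cursor(3)): buffer="abivwvr" (len 7), cursors c3@3 c1@4 c2@6, authorship ...1.2.
After op 3 (insert('q')): buffer="abiqvqwvqr" (len 10), cursors c3@4 c1@6 c2@9, authorship ...311.22.
After op 4 (move_right): buffer="abiqvqwvqr" (len 10), cursors c3@5 c1@7 c2@10, authorship ...311.22.
After op 5 (insert('z')): buffer="abiqvzqwzvqrz" (len 13), cursors c3@6 c1@9 c2@13, authorship ...3131.122.2

Answer: 9 13 6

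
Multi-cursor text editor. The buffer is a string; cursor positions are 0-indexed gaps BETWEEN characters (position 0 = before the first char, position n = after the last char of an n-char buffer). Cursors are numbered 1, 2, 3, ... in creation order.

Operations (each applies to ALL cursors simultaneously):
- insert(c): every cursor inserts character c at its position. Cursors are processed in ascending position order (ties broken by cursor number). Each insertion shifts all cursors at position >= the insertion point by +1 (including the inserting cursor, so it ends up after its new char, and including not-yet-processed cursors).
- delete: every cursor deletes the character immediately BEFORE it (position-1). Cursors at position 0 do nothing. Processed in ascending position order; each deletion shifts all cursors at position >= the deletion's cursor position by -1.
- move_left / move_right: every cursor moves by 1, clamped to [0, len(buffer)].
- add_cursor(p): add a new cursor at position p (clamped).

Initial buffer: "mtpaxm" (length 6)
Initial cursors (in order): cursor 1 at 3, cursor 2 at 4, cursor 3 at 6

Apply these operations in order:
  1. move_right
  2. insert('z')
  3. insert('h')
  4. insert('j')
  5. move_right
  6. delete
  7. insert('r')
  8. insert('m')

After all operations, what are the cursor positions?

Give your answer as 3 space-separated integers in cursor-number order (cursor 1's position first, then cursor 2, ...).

After op 1 (move_right): buffer="mtpaxm" (len 6), cursors c1@4 c2@5 c3@6, authorship ......
After op 2 (insert('z')): buffer="mtpazxzmz" (len 9), cursors c1@5 c2@7 c3@9, authorship ....1.2.3
After op 3 (insert('h')): buffer="mtpazhxzhmzh" (len 12), cursors c1@6 c2@9 c3@12, authorship ....11.22.33
After op 4 (insert('j')): buffer="mtpazhjxzhjmzhj" (len 15), cursors c1@7 c2@11 c3@15, authorship ....111.222.333
After op 5 (move_right): buffer="mtpazhjxzhjmzhj" (len 15), cursors c1@8 c2@12 c3@15, authorship ....111.222.333
After op 6 (delete): buffer="mtpazhjzhjzh" (len 12), cursors c1@7 c2@10 c3@12, authorship ....11122233
After op 7 (insert('r')): buffer="mtpazhjrzhjrzhr" (len 15), cursors c1@8 c2@12 c3@15, authorship ....11112222333
After op 8 (insert('m')): buffer="mtpazhjrmzhjrmzhrm" (len 18), cursors c1@9 c2@14 c3@18, authorship ....11111222223333

Answer: 9 14 18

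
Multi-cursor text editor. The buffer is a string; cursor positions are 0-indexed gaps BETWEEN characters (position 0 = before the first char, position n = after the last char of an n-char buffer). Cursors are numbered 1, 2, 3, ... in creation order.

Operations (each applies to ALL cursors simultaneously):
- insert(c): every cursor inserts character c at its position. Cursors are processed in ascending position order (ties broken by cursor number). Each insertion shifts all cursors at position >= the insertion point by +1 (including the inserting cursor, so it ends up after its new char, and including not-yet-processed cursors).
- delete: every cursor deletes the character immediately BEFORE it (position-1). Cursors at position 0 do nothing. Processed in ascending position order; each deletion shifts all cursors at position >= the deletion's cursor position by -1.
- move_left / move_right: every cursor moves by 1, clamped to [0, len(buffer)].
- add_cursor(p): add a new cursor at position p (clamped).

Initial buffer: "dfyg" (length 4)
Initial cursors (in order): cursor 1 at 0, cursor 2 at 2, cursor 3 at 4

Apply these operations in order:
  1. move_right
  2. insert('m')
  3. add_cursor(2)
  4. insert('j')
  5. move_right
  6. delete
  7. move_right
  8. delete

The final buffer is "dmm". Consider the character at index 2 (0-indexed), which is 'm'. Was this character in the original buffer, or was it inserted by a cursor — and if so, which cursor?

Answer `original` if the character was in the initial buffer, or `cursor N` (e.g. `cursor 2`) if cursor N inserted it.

Answer: cursor 2

Derivation:
After op 1 (move_right): buffer="dfyg" (len 4), cursors c1@1 c2@3 c3@4, authorship ....
After op 2 (insert('m')): buffer="dmfymgm" (len 7), cursors c1@2 c2@5 c3@7, authorship .1..2.3
After op 3 (add_cursor(2)): buffer="dmfymgm" (len 7), cursors c1@2 c4@2 c2@5 c3@7, authorship .1..2.3
After op 4 (insert('j')): buffer="dmjjfymjgmj" (len 11), cursors c1@4 c4@4 c2@8 c3@11, authorship .114..22.33
After op 5 (move_right): buffer="dmjjfymjgmj" (len 11), cursors c1@5 c4@5 c2@9 c3@11, authorship .114..22.33
After op 6 (delete): buffer="dmjymjm" (len 7), cursors c1@3 c4@3 c2@6 c3@7, authorship .11.223
After op 7 (move_right): buffer="dmjymjm" (len 7), cursors c1@4 c4@4 c2@7 c3@7, authorship .11.223
After op 8 (delete): buffer="dmm" (len 3), cursors c1@2 c4@2 c2@3 c3@3, authorship .12
Authorship (.=original, N=cursor N): . 1 2
Index 2: author = 2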